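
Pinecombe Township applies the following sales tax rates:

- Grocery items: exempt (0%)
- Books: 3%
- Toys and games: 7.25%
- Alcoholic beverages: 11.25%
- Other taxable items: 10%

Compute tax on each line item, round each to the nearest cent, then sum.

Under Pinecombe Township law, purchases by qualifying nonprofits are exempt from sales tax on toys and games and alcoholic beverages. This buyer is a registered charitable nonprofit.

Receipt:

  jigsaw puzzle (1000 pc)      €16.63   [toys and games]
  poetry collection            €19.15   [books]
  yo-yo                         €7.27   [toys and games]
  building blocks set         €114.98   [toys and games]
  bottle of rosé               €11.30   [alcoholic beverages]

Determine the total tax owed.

Jigsaw puzzle (1000 pc) €16.63: toys and games, buyer-exempt → 0% → €0.00
Poetry collection €19.15: books → 3% → €0.57
Yo-yo €7.27: toys and games, buyer-exempt → 0% → €0.00
Building blocks set €114.98: toys and games, buyer-exempt → 0% → €0.00
Bottle of rosé €11.30: alcoholic beverages, buyer-exempt → 0% → €0.00
Total tax = €0.57

€0.57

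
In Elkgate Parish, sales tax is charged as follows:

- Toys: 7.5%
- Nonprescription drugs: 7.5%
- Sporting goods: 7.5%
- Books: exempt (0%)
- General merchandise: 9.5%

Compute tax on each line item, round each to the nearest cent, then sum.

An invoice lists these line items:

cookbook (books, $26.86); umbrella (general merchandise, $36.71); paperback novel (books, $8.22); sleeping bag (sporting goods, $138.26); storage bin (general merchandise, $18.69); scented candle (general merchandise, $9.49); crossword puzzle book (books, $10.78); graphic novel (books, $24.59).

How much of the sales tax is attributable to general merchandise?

$6.17

Umbrella $36.71: general merchandise → 9.5% → $3.49
Storage bin $18.69: general merchandise → 9.5% → $1.78
Scented candle $9.49: general merchandise → 9.5% → $0.90
Tax on general merchandise = $3.49 + $1.78 + $0.90 = $6.17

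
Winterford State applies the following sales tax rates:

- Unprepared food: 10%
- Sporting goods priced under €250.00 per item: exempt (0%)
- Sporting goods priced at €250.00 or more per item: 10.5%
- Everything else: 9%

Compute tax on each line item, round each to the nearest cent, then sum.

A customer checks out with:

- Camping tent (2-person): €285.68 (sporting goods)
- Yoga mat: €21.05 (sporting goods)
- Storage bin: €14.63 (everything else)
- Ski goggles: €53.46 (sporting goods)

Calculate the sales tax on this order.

Camping tent (2-person) €285.68: sporting goods, €250.00 or more → 10.5% → €30.00
Yoga mat €21.05: sporting goods, under €250.00 → 0% → €0.00
Storage bin €14.63: everything else → 9% → €1.32
Ski goggles €53.46: sporting goods, under €250.00 → 0% → €0.00
Total tax = €30.00 + €1.32 = €31.32

€31.32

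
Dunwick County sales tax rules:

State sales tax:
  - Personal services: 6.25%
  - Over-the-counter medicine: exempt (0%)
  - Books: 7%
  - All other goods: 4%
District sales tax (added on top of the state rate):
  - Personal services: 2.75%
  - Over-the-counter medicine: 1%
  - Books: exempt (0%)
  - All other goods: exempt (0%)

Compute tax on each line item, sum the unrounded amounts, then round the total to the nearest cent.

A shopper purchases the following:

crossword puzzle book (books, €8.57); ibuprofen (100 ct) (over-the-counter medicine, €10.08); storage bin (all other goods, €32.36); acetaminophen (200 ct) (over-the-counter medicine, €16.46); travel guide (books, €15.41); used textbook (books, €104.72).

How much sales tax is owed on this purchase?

Crossword puzzle book €8.57: books → 7% + 0% district = 7% → €0.5999
Ibuprofen (100 ct) €10.08: over-the-counter medicine → 0% + 1% district = 1% → €0.1008
Storage bin €32.36: all other goods → 4% + 0% district = 4% → €1.2944
Acetaminophen (200 ct) €16.46: over-the-counter medicine → 0% + 1% district = 1% → €0.1646
Travel guide €15.41: books → 7% + 0% district = 7% → €1.0787
Used textbook €104.72: books → 7% + 0% district = 7% → €7.3304
Unrounded tax sum = €10.5688 → €10.57

€10.57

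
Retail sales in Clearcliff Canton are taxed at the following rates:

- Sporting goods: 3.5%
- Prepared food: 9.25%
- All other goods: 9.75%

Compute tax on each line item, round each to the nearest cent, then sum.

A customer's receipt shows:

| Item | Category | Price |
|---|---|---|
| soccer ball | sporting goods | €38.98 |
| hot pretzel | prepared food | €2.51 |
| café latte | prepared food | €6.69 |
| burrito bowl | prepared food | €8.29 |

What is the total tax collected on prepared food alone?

Hot pretzel €2.51: prepared food → 9.25% → €0.23
Café latte €6.69: prepared food → 9.25% → €0.62
Burrito bowl €8.29: prepared food → 9.25% → €0.77
Tax on prepared food = €0.23 + €0.62 + €0.77 = €1.62

€1.62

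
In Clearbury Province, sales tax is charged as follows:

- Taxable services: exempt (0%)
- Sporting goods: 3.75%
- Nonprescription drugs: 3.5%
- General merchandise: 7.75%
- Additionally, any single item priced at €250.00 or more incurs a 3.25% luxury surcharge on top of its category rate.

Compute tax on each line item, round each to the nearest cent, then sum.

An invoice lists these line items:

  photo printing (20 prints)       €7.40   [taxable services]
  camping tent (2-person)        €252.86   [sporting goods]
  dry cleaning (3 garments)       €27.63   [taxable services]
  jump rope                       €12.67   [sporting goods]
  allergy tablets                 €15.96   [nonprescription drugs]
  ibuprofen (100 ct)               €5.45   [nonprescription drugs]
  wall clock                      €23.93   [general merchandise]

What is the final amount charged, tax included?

Photo printing (20 prints) €7.40: taxable services → 0% → €0.00
Camping tent (2-person) €252.86: sporting goods → 3.75% + 3.25% surcharge = 7% → €17.70
Dry cleaning (3 garments) €27.63: taxable services → 0% → €0.00
Jump rope €12.67: sporting goods → 3.75% → €0.48
Allergy tablets €15.96: nonprescription drugs → 3.5% → €0.56
Ibuprofen (100 ct) €5.45: nonprescription drugs → 3.5% → €0.19
Wall clock €23.93: general merchandise → 7.75% → €1.85
Subtotal = €345.90; tax = €20.78; total due = €366.68

€366.68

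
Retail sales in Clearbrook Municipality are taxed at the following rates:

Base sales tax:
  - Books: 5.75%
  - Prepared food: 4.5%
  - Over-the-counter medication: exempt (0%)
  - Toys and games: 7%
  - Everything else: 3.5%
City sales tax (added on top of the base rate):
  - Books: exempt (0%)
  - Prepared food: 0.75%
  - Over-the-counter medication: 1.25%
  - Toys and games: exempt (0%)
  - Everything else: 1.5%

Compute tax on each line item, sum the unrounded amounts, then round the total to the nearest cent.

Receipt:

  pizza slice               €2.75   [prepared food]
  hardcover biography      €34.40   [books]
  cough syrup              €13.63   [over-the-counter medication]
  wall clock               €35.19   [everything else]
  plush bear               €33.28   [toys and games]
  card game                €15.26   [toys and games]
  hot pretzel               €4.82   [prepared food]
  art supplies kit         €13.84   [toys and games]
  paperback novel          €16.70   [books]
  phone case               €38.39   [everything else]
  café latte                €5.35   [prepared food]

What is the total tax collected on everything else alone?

Wall clock €35.19: everything else → 3.5% + 1.5% city = 5% → €1.7595
Phone case €38.39: everything else → 3.5% + 1.5% city = 5% → €1.9195
Tax on everything else: unrounded sum = €3.679 → €3.68

€3.68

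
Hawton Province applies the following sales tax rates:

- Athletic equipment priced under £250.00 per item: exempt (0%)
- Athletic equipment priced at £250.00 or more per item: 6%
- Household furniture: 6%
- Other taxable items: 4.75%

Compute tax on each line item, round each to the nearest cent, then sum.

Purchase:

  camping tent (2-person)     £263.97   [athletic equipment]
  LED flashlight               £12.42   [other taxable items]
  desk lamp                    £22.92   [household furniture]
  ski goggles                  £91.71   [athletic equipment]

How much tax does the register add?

Camping tent (2-person) £263.97: athletic equipment, £250.00 or more → 6% → £15.84
LED flashlight £12.42: other taxable items → 4.75% → £0.59
Desk lamp £22.92: household furniture → 6% → £1.38
Ski goggles £91.71: athletic equipment, under £250.00 → 0% → £0.00
Total tax = £15.84 + £0.59 + £1.38 = £17.81

£17.81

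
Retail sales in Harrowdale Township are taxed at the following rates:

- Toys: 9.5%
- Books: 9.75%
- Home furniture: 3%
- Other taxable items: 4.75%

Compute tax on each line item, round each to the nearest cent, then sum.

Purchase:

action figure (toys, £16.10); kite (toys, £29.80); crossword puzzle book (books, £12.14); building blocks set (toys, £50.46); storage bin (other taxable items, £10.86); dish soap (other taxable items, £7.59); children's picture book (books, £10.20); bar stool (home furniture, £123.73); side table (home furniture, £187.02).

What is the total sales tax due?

£21.52

Action figure £16.10: toys → 9.5% → £1.53
Kite £29.80: toys → 9.5% → £2.83
Crossword puzzle book £12.14: books → 9.75% → £1.18
Building blocks set £50.46: toys → 9.5% → £4.79
Storage bin £10.86: other taxable items → 4.75% → £0.52
Dish soap £7.59: other taxable items → 4.75% → £0.36
Children's picture book £10.20: books → 9.75% → £0.99
Bar stool £123.73: home furniture → 3% → £3.71
Side table £187.02: home furniture → 3% → £5.61
Total tax = £1.53 + £2.83 + £1.18 + £4.79 + £0.52 + £0.36 + £0.99 + £3.71 + £5.61 = £21.52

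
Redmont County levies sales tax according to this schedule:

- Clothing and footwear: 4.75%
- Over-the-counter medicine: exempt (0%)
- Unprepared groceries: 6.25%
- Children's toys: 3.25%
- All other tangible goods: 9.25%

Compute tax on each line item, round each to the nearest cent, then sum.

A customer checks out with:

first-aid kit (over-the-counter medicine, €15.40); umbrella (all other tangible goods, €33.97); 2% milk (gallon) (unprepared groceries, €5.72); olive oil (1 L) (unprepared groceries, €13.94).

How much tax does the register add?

€4.37

First-aid kit €15.40: over-the-counter medicine → 0% → €0.00
Umbrella €33.97: all other tangible goods → 9.25% → €3.14
2% milk (gallon) €5.72: unprepared groceries → 6.25% → €0.36
Olive oil (1 L) €13.94: unprepared groceries → 6.25% → €0.87
Total tax = €3.14 + €0.36 + €0.87 = €4.37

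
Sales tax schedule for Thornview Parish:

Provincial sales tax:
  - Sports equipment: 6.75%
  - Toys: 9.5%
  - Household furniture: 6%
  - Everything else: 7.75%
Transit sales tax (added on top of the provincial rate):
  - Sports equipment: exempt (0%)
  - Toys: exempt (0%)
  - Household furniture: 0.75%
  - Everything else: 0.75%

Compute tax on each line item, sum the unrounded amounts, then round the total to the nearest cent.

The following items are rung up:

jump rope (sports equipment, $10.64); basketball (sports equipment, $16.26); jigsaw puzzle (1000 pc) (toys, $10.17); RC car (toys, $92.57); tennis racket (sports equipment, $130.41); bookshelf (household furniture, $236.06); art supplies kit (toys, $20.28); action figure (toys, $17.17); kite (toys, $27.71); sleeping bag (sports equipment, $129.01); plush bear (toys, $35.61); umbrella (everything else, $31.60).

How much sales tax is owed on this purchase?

Jump rope $10.64: sports equipment → 6.75% + 0% transit = 6.75% → $0.7182
Basketball $16.26: sports equipment → 6.75% + 0% transit = 6.75% → $1.09755
Jigsaw puzzle (1000 pc) $10.17: toys → 9.5% + 0% transit = 9.5% → $0.96615
RC car $92.57: toys → 9.5% + 0% transit = 9.5% → $8.79415
Tennis racket $130.41: sports equipment → 6.75% + 0% transit = 6.75% → $8.802675
Bookshelf $236.06: household furniture → 6% + 0.75% transit = 6.75% → $15.93405
Art supplies kit $20.28: toys → 9.5% + 0% transit = 9.5% → $1.9266
Action figure $17.17: toys → 9.5% + 0% transit = 9.5% → $1.63115
Kite $27.71: toys → 9.5% + 0% transit = 9.5% → $2.63245
Sleeping bag $129.01: sports equipment → 6.75% + 0% transit = 6.75% → $8.708175
Plush bear $35.61: toys → 9.5% + 0% transit = 9.5% → $3.38295
Umbrella $31.60: everything else → 7.75% + 0.75% transit = 8.5% → $2.686
Unrounded tax sum = $57.2801 → $57.28

$57.28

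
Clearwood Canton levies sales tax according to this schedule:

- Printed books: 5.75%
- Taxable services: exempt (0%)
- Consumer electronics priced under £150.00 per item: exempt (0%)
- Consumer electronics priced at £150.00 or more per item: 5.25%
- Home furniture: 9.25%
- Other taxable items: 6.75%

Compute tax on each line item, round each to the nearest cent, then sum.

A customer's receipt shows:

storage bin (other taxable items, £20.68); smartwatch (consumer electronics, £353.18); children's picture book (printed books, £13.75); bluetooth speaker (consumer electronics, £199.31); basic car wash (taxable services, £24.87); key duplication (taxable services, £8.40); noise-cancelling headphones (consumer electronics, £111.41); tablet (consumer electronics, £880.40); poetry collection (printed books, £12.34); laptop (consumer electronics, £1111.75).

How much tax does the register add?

£136.49

Storage bin £20.68: other taxable items → 6.75% → £1.40
Smartwatch £353.18: consumer electronics, £150.00 or more → 5.25% → £18.54
Children's picture book £13.75: printed books → 5.75% → £0.79
Bluetooth speaker £199.31: consumer electronics, £150.00 or more → 5.25% → £10.46
Basic car wash £24.87: taxable services → 0% → £0.00
Key duplication £8.40: taxable services → 0% → £0.00
Noise-cancelling headphones £111.41: consumer electronics, under £150.00 → 0% → £0.00
Tablet £880.40: consumer electronics, £150.00 or more → 5.25% → £46.22
Poetry collection £12.34: printed books → 5.75% → £0.71
Laptop £1111.75: consumer electronics, £150.00 or more → 5.25% → £58.37
Total tax = £1.40 + £18.54 + £0.79 + £10.46 + £46.22 + £0.71 + £58.37 = £136.49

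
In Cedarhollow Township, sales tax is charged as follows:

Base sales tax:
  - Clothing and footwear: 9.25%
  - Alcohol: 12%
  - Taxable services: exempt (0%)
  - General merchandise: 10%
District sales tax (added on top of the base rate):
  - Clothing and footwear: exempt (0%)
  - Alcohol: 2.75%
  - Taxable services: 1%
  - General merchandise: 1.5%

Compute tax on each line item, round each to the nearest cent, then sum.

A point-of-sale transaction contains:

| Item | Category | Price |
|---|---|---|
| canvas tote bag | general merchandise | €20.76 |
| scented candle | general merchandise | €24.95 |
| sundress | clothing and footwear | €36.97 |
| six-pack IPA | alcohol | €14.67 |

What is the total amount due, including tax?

€108.19

Canvas tote bag €20.76: general merchandise → 10% + 1.5% district = 11.5% → €2.39
Scented candle €24.95: general merchandise → 10% + 1.5% district = 11.5% → €2.87
Sundress €36.97: clothing and footwear → 9.25% + 0% district = 9.25% → €3.42
Six-pack IPA €14.67: alcohol → 12% + 2.75% district = 14.75% → €2.16
Subtotal = €97.35; tax = €10.84; total due = €108.19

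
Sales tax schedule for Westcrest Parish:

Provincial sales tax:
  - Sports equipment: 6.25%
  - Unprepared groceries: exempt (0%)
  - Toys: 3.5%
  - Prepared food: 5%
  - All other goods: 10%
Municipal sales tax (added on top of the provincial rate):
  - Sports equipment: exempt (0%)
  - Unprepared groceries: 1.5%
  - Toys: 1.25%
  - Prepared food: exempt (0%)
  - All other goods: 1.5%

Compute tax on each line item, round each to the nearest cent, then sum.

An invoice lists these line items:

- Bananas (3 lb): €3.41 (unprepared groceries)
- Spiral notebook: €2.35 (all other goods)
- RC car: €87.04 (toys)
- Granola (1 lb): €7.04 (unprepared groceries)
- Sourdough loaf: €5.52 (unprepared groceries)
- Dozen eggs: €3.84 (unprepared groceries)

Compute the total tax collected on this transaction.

Bananas (3 lb) €3.41: unprepared groceries → 0% + 1.5% municipal = 1.5% → €0.05
Spiral notebook €2.35: all other goods → 10% + 1.5% municipal = 11.5% → €0.27
RC car €87.04: toys → 3.5% + 1.25% municipal = 4.75% → €4.13
Granola (1 lb) €7.04: unprepared groceries → 0% + 1.5% municipal = 1.5% → €0.11
Sourdough loaf €5.52: unprepared groceries → 0% + 1.5% municipal = 1.5% → €0.08
Dozen eggs €3.84: unprepared groceries → 0% + 1.5% municipal = 1.5% → €0.06
Total tax = €0.05 + €0.27 + €4.13 + €0.11 + €0.08 + €0.06 = €4.70

€4.70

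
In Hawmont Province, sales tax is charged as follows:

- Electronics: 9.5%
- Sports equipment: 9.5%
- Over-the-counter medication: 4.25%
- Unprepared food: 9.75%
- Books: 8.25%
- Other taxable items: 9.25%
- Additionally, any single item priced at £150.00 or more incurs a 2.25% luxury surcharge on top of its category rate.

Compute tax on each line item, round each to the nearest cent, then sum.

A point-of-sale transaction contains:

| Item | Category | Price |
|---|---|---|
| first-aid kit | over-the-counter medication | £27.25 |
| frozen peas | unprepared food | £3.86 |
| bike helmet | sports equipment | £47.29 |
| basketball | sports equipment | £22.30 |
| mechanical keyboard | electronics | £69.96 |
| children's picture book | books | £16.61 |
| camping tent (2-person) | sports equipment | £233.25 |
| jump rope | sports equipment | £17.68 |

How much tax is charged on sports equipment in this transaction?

£35.70

Bike helmet £47.29: sports equipment → 9.5% → £4.49
Basketball £22.30: sports equipment → 9.5% → £2.12
Camping tent (2-person) £233.25: sports equipment → 9.5% + 2.25% surcharge = 11.75% → £27.41
Jump rope £17.68: sports equipment → 9.5% → £1.68
Tax on sports equipment = £4.49 + £2.12 + £27.41 + £1.68 = £35.70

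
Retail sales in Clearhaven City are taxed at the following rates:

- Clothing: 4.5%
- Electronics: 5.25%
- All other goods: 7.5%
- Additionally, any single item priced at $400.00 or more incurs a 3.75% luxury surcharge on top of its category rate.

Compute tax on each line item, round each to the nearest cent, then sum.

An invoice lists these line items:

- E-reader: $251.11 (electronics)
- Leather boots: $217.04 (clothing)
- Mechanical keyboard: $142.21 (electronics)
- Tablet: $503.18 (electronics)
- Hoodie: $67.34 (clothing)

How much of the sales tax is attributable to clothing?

Leather boots $217.04: clothing → 4.5% → $9.77
Hoodie $67.34: clothing → 4.5% → $3.03
Tax on clothing = $9.77 + $3.03 = $12.80

$12.80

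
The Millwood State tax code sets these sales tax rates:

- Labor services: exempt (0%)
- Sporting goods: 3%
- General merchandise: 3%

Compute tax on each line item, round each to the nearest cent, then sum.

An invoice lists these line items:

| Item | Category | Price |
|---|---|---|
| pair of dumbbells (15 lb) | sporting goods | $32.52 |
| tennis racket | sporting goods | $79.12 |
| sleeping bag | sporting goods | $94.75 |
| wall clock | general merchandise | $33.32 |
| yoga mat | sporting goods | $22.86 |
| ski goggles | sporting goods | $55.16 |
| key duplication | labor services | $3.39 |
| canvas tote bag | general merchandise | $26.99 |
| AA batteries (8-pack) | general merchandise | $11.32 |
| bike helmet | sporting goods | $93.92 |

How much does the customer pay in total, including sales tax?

$466.85

Pair of dumbbells (15 lb) $32.52: sporting goods → 3% → $0.98
Tennis racket $79.12: sporting goods → 3% → $2.37
Sleeping bag $94.75: sporting goods → 3% → $2.84
Wall clock $33.32: general merchandise → 3% → $1.00
Yoga mat $22.86: sporting goods → 3% → $0.69
Ski goggles $55.16: sporting goods → 3% → $1.65
Key duplication $3.39: labor services → 0% → $0.00
Canvas tote bag $26.99: general merchandise → 3% → $0.81
AA batteries (8-pack) $11.32: general merchandise → 3% → $0.34
Bike helmet $93.92: sporting goods → 3% → $2.82
Subtotal = $453.35; tax = $13.50; total due = $466.85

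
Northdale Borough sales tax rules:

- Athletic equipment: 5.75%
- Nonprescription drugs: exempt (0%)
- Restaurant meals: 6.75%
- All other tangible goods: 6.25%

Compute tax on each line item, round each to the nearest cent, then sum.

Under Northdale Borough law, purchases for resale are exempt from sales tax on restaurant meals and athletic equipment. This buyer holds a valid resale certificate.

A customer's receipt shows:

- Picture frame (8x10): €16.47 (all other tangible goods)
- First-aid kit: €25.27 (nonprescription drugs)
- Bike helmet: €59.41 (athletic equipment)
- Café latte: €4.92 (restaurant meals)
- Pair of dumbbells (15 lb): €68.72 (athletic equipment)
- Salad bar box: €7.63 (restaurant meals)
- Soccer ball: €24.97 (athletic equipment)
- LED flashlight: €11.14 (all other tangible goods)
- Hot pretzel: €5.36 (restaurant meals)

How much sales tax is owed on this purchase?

€1.73

Picture frame (8x10) €16.47: all other tangible goods → 6.25% → €1.03
First-aid kit €25.27: nonprescription drugs → 0% → €0.00
Bike helmet €59.41: athletic equipment, buyer-exempt → 0% → €0.00
Café latte €4.92: restaurant meals, buyer-exempt → 0% → €0.00
Pair of dumbbells (15 lb) €68.72: athletic equipment, buyer-exempt → 0% → €0.00
Salad bar box €7.63: restaurant meals, buyer-exempt → 0% → €0.00
Soccer ball €24.97: athletic equipment, buyer-exempt → 0% → €0.00
LED flashlight €11.14: all other tangible goods → 6.25% → €0.70
Hot pretzel €5.36: restaurant meals, buyer-exempt → 0% → €0.00
Total tax = €1.03 + €0.70 = €1.73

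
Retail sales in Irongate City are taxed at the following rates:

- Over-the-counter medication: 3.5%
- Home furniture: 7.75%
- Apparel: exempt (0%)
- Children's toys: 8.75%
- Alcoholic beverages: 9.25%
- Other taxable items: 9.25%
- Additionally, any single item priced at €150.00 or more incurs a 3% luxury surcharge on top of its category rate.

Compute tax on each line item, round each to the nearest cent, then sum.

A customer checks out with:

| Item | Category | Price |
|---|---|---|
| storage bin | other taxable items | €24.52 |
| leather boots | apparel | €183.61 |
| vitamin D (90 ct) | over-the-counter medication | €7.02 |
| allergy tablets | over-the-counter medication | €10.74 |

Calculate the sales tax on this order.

Storage bin €24.52: other taxable items → 9.25% → €2.27
Leather boots €183.61: apparel → 0% + 3% surcharge = 3% → €5.51
Vitamin D (90 ct) €7.02: over-the-counter medication → 3.5% → €0.25
Allergy tablets €10.74: over-the-counter medication → 3.5% → €0.38
Total tax = €2.27 + €5.51 + €0.25 + €0.38 = €8.41

€8.41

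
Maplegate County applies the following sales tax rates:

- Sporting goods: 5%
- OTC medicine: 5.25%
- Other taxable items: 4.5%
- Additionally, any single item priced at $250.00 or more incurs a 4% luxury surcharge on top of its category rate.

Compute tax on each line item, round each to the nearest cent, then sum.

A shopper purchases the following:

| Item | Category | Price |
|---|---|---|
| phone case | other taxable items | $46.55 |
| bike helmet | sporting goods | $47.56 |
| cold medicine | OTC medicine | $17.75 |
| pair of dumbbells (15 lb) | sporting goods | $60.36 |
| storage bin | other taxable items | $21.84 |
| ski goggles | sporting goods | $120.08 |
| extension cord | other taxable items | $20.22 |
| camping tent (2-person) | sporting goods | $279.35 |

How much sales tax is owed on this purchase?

Phone case $46.55: other taxable items → 4.5% → $2.09
Bike helmet $47.56: sporting goods → 5% → $2.38
Cold medicine $17.75: OTC medicine → 5.25% → $0.93
Pair of dumbbells (15 lb) $60.36: sporting goods → 5% → $3.02
Storage bin $21.84: other taxable items → 4.5% → $0.98
Ski goggles $120.08: sporting goods → 5% → $6.00
Extension cord $20.22: other taxable items → 4.5% → $0.91
Camping tent (2-person) $279.35: sporting goods → 5% + 4% surcharge = 9% → $25.14
Total tax = $2.09 + $2.38 + $0.93 + $3.02 + $0.98 + $6.00 + $0.91 + $25.14 = $41.45

$41.45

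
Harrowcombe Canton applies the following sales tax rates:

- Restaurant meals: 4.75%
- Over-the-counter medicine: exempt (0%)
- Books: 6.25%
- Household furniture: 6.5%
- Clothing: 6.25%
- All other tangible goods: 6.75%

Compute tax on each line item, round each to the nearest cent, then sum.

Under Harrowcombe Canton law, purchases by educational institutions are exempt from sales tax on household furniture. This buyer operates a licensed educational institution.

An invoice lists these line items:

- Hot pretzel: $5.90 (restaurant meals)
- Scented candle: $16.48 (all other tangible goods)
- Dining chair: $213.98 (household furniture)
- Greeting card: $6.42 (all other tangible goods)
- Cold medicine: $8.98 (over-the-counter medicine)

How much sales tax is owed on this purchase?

Hot pretzel $5.90: restaurant meals → 4.75% → $0.28
Scented candle $16.48: all other tangible goods → 6.75% → $1.11
Dining chair $213.98: household furniture, buyer-exempt → 0% → $0.00
Greeting card $6.42: all other tangible goods → 6.75% → $0.43
Cold medicine $8.98: over-the-counter medicine → 0% → $0.00
Total tax = $0.28 + $1.11 + $0.43 = $1.82

$1.82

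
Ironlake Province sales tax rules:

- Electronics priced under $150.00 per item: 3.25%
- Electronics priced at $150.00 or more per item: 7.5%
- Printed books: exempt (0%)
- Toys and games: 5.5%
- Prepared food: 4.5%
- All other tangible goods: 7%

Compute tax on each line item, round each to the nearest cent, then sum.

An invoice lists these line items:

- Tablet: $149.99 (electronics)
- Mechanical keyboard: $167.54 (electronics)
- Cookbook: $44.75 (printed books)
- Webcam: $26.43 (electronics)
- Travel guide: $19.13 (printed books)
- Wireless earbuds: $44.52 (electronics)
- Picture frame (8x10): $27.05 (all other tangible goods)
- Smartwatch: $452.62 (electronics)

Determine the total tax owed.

$55.59

Tablet $149.99: electronics, under $150.00 → 3.25% → $4.87
Mechanical keyboard $167.54: electronics, $150.00 or more → 7.5% → $12.57
Cookbook $44.75: printed books → 0% → $0.00
Webcam $26.43: electronics, under $150.00 → 3.25% → $0.86
Travel guide $19.13: printed books → 0% → $0.00
Wireless earbuds $44.52: electronics, under $150.00 → 3.25% → $1.45
Picture frame (8x10) $27.05: all other tangible goods → 7% → $1.89
Smartwatch $452.62: electronics, $150.00 or more → 7.5% → $33.95
Total tax = $4.87 + $12.57 + $0.86 + $1.45 + $1.89 + $33.95 = $55.59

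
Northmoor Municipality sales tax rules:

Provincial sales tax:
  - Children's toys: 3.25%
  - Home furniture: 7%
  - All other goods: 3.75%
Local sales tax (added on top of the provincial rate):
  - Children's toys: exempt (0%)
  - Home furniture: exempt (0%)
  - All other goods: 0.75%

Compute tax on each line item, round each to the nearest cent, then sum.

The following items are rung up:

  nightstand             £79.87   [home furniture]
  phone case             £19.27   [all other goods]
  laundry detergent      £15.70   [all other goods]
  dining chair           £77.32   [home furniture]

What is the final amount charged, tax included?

£204.74

Nightstand £79.87: home furniture → 7% + 0% local = 7% → £5.59
Phone case £19.27: all other goods → 3.75% + 0.75% local = 4.5% → £0.87
Laundry detergent £15.70: all other goods → 3.75% + 0.75% local = 4.5% → £0.71
Dining chair £77.32: home furniture → 7% + 0% local = 7% → £5.41
Subtotal = £192.16; tax = £12.58; total due = £204.74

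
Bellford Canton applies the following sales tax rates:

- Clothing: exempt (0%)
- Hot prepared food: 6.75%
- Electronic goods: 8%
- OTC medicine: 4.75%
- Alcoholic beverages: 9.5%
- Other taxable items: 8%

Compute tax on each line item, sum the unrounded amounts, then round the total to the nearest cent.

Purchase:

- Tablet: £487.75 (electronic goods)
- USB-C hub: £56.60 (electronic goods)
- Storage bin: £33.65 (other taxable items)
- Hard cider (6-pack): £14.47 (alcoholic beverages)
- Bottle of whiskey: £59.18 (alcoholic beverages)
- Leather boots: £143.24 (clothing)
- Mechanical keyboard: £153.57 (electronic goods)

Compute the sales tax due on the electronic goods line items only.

£55.83

Tablet £487.75: electronic goods → 8% → £39.02
USB-C hub £56.60: electronic goods → 8% → £4.528
Mechanical keyboard £153.57: electronic goods → 8% → £12.2856
Tax on electronic goods: unrounded sum = £55.8336 → £55.83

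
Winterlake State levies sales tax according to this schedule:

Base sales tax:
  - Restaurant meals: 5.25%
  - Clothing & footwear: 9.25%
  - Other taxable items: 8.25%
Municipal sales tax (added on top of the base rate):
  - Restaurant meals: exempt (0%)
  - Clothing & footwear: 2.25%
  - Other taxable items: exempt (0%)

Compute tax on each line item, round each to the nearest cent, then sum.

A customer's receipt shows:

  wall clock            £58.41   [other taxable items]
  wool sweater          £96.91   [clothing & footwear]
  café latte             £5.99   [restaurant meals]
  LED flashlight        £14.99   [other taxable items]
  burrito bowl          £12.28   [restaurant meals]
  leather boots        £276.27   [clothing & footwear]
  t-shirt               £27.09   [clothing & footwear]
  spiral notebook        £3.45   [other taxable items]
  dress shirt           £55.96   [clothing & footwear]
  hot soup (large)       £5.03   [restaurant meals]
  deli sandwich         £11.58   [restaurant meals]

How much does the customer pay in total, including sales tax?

£628.59

Wall clock £58.41: other taxable items → 8.25% + 0% municipal = 8.25% → £4.82
Wool sweater £96.91: clothing & footwear → 9.25% + 2.25% municipal = 11.5% → £11.14
Café latte £5.99: restaurant meals → 5.25% + 0% municipal = 5.25% → £0.31
LED flashlight £14.99: other taxable items → 8.25% + 0% municipal = 8.25% → £1.24
Burrito bowl £12.28: restaurant meals → 5.25% + 0% municipal = 5.25% → £0.64
Leather boots £276.27: clothing & footwear → 9.25% + 2.25% municipal = 11.5% → £31.77
T-shirt £27.09: clothing & footwear → 9.25% + 2.25% municipal = 11.5% → £3.12
Spiral notebook £3.45: other taxable items → 8.25% + 0% municipal = 8.25% → £0.28
Dress shirt £55.96: clothing & footwear → 9.25% + 2.25% municipal = 11.5% → £6.44
Hot soup (large) £5.03: restaurant meals → 5.25% + 0% municipal = 5.25% → £0.26
Deli sandwich £11.58: restaurant meals → 5.25% + 0% municipal = 5.25% → £0.61
Subtotal = £567.96; tax = £60.63; total due = £628.59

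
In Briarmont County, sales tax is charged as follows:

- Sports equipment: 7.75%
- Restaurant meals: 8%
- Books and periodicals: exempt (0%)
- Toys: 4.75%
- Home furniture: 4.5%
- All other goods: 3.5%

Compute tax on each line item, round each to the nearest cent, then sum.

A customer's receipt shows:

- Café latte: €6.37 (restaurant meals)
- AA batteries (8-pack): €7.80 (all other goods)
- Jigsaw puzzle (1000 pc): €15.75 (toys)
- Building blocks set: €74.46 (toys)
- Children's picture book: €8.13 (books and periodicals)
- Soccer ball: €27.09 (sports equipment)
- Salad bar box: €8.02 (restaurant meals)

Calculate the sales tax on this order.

€7.81

Café latte €6.37: restaurant meals → 8% → €0.51
AA batteries (8-pack) €7.80: all other goods → 3.5% → €0.27
Jigsaw puzzle (1000 pc) €15.75: toys → 4.75% → €0.75
Building blocks set €74.46: toys → 4.75% → €3.54
Children's picture book €8.13: books and periodicals → 0% → €0.00
Soccer ball €27.09: sports equipment → 7.75% → €2.10
Salad bar box €8.02: restaurant meals → 8% → €0.64
Total tax = €0.51 + €0.27 + €0.75 + €3.54 + €2.10 + €0.64 = €7.81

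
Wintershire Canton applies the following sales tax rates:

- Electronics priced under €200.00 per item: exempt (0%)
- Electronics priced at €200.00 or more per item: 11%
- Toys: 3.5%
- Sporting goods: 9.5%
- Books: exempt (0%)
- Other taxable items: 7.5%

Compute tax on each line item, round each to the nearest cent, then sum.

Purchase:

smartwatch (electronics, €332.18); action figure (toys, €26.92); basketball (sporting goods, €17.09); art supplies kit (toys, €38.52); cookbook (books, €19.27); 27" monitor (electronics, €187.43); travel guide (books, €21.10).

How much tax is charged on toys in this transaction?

€2.29

Action figure €26.92: toys → 3.5% → €0.94
Art supplies kit €38.52: toys → 3.5% → €1.35
Tax on toys = €0.94 + €1.35 = €2.29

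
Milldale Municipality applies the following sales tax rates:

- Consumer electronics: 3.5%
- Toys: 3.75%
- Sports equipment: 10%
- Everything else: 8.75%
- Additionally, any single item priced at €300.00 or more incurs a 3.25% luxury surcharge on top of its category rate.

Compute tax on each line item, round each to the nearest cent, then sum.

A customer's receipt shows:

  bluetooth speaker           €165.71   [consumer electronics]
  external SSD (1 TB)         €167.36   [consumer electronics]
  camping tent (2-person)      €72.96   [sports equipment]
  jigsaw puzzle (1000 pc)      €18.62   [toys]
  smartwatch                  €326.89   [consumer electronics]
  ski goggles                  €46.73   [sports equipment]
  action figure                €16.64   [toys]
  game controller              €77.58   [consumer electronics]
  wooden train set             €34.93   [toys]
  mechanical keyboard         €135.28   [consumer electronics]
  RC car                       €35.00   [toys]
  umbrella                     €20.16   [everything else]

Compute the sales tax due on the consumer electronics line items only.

Bluetooth speaker €165.71: consumer electronics → 3.5% → €5.80
External SSD (1 TB) €167.36: consumer electronics → 3.5% → €5.86
Smartwatch €326.89: consumer electronics → 3.5% + 3.25% surcharge = 6.75% → €22.07
Game controller €77.58: consumer electronics → 3.5% → €2.72
Mechanical keyboard €135.28: consumer electronics → 3.5% → €4.73
Tax on consumer electronics = €5.80 + €5.86 + €22.07 + €2.72 + €4.73 = €41.18

€41.18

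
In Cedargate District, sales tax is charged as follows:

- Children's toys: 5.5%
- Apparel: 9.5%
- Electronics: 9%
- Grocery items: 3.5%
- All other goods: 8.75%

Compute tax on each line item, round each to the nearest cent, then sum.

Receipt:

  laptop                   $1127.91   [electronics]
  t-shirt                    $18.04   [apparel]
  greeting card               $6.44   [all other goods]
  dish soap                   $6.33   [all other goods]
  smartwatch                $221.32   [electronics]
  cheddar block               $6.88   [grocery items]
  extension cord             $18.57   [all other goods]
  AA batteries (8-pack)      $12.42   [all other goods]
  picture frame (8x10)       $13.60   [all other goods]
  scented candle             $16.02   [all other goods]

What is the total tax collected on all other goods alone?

Greeting card $6.44: all other goods → 8.75% → $0.56
Dish soap $6.33: all other goods → 8.75% → $0.55
Extension cord $18.57: all other goods → 8.75% → $1.62
AA batteries (8-pack) $12.42: all other goods → 8.75% → $1.09
Picture frame (8x10) $13.60: all other goods → 8.75% → $1.19
Scented candle $16.02: all other goods → 8.75% → $1.40
Tax on all other goods = $0.56 + $0.55 + $1.62 + $1.09 + $1.19 + $1.40 = $6.41

$6.41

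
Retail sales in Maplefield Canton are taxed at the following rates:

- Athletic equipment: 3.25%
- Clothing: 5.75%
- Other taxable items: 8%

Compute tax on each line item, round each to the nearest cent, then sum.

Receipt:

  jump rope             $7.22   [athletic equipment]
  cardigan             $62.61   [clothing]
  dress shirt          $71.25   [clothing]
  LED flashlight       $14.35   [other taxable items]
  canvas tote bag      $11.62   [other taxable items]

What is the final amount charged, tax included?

Jump rope $7.22: athletic equipment → 3.25% → $0.23
Cardigan $62.61: clothing → 5.75% → $3.60
Dress shirt $71.25: clothing → 5.75% → $4.10
LED flashlight $14.35: other taxable items → 8% → $1.15
Canvas tote bag $11.62: other taxable items → 8% → $0.93
Subtotal = $167.05; tax = $10.01; total due = $177.06

$177.06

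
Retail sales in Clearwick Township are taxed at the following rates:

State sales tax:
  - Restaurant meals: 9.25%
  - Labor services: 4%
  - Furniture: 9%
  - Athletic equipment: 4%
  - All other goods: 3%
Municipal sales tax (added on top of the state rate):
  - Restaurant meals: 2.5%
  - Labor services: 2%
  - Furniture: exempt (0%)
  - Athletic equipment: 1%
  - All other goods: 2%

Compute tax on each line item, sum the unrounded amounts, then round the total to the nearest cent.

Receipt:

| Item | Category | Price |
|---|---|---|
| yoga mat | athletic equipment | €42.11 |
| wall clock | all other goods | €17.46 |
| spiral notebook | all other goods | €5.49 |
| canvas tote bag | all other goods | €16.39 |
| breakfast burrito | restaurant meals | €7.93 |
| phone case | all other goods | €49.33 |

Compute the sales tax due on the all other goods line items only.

€4.43

Wall clock €17.46: all other goods → 3% + 2% municipal = 5% → €0.873
Spiral notebook €5.49: all other goods → 3% + 2% municipal = 5% → €0.2745
Canvas tote bag €16.39: all other goods → 3% + 2% municipal = 5% → €0.8195
Phone case €49.33: all other goods → 3% + 2% municipal = 5% → €2.4665
Tax on all other goods: unrounded sum = €4.4335 → €4.43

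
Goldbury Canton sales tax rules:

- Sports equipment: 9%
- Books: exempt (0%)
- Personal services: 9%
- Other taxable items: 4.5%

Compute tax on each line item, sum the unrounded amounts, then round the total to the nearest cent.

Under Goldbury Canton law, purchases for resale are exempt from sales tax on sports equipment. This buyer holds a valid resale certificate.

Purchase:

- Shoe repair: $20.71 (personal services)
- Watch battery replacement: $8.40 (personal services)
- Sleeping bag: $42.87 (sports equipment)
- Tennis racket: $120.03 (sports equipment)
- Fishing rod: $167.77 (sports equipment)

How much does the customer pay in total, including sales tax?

Shoe repair $20.71: personal services → 9% → $1.8639
Watch battery replacement $8.40: personal services → 9% → $0.756
Sleeping bag $42.87: sports equipment, buyer-exempt → 0% → $0.00
Tennis racket $120.03: sports equipment, buyer-exempt → 0% → $0.00
Fishing rod $167.77: sports equipment, buyer-exempt → 0% → $0.00
Subtotal = $359.78; unrounded tax = $2.6199 → $2.62; total due = $362.40

$362.40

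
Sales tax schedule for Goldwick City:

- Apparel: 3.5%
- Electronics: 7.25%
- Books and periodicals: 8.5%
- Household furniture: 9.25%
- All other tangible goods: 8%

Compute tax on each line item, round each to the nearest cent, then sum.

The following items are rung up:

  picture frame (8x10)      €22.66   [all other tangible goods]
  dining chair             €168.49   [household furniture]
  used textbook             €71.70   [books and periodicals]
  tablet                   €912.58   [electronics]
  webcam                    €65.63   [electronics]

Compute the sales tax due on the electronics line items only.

€70.92

Tablet €912.58: electronics → 7.25% → €66.16
Webcam €65.63: electronics → 7.25% → €4.76
Tax on electronics = €66.16 + €4.76 = €70.92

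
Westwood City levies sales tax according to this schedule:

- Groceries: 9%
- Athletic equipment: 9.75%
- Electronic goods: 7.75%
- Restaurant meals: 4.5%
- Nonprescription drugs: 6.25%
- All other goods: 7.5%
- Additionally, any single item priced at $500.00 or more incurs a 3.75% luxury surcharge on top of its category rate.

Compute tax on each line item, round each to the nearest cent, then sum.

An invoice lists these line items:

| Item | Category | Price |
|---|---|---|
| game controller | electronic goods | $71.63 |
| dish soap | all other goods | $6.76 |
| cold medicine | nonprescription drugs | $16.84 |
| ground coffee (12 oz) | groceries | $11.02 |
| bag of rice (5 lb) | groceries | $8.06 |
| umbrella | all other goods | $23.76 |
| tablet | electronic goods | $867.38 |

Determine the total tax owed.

$110.36

Game controller $71.63: electronic goods → 7.75% → $5.55
Dish soap $6.76: all other goods → 7.5% → $0.51
Cold medicine $16.84: nonprescription drugs → 6.25% → $1.05
Ground coffee (12 oz) $11.02: groceries → 9% → $0.99
Bag of rice (5 lb) $8.06: groceries → 9% → $0.73
Umbrella $23.76: all other goods → 7.5% → $1.78
Tablet $867.38: electronic goods → 7.75% + 3.75% surcharge = 11.5% → $99.75
Total tax = $5.55 + $0.51 + $1.05 + $0.99 + $0.73 + $1.78 + $99.75 = $110.36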